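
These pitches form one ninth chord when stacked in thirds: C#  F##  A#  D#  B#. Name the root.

B#

Arranged so that each adjacent pair is a third by letter name: B# – D# – F## – A# – C#.
The bottom of that stack, B#, is the root (this is B# minor seventh flat nine).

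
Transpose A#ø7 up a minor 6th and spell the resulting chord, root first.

A# up a minor 6th → F#. New chord: F# half-diminished seventh.
F# — root
A — minor 3rd
C — diminished 5th
E — minor 7th

F#, A, C, E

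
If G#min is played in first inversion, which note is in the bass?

B

G#min = G#–B–D#. First inversion → third in the bass = B.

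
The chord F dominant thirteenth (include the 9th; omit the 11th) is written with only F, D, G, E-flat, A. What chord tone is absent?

C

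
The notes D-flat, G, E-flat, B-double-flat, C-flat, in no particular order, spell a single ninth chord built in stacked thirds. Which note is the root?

C-flat

Arranged so that each adjacent pair is a third by letter name: C-flat – E-flat – G – B-double-flat – D-flat.
The bottom of that stack, C-flat, is the root (this is C-flat dominant ninth sharp five).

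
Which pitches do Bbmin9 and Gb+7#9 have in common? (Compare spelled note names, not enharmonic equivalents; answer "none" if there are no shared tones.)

Bb

Bbmin9: Bb Db F Ab C
Gb+7#9: Gb Bb D Fb A
Common to both → Bb.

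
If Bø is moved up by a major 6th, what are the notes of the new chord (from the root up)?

G♯ B D F♯

B up a major 6th → G♯. New chord: G♯ half-diminished seventh.
root → G♯
3rd (minor 3rd) → B
5th (diminished 5th) → D
7th (minor 7th) → F♯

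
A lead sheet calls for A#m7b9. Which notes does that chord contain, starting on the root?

A#m7b9 is a minor seventh flat nine built on A#.
root → A#
3rd (minor 3rd) → C#
5th (perfect 5th) → E#
7th (minor 7th) → G#
9th (minor 9th) → B

A# – C# – E# – G# – B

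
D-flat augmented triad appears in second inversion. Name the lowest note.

A

D-flat augmented triad = Db–F–A. Second inversion → fifth in the bass = A.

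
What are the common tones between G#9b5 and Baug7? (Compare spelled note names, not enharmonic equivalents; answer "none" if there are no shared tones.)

G#9b5 = G#, B#, D, F#, A#.
Baug7 = B, D#, F##, A.
Shared: none.

none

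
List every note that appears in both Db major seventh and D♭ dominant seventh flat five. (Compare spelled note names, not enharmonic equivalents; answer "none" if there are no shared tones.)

Db major seventh: D-flat F A-flat C
D♭ dominant seventh flat five: D-flat F A-double-flat C-flat
Common to both → D-flat, F.

D-flat F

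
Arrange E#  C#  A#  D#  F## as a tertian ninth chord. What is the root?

Stacking in thirds gives D# – F## – A# – C# – E#, so D# is the root — D# dominant ninth.

D#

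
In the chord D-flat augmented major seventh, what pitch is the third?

F

D-flat augmented major seventh is built on D-flat; its 3rd is a major 3rd above the root.
A third above D uses the letter F, and the major 3rd above D-flat is F.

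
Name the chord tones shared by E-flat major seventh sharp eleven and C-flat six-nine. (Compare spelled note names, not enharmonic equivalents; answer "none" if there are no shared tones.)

E-flat major seventh sharp eleven = E-flat, G, B-flat, D, A.
C-flat six-nine = C-flat, E-flat, G-flat, A-flat, D-flat.
Shared: E-flat.

E-flat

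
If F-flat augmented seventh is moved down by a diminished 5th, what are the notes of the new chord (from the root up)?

Bb, D, F#, Ab

Transposed root: Fb → Bb (diminished 5th down). So we spell Bb augmented seventh:
Root: Bb
Major 3rd (3rd): D
Augmented 5th (5th): F#
Minor 7th (7th): Ab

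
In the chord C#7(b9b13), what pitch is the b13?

C#7(b9b13) is built on C#; its 13th is a minor 13th above the root.
A sixth above C uses the letter A, and the minor 13th above C# is A.

A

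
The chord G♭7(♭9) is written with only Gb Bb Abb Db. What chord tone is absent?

Fb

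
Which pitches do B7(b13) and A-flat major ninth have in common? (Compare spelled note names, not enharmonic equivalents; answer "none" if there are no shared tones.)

B7(b13): B D# F# A G
A-flat major ninth: Ab C Eb G Bb
Common to both → G.

G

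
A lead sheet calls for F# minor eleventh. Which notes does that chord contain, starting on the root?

F-sharp, A, C-sharp, E, G-sharp, B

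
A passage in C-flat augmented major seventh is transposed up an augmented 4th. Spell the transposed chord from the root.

C-flat up an augmented 4th → F. New chord: F augmented major seventh.
- root: F
- major 3rd: A
- augmented 5th: C-sharp
- major 7th: E

F – A – C-sharp – E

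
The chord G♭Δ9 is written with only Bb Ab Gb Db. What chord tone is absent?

F

G♭Δ9 = Gb, Bb, Db, F, Ab. The voicing lacks the 7th (major 7th), F.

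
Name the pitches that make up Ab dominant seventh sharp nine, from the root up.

Ab dominant seventh sharp nine: dominant seventh sharp nine on A-flat.
A-flat — root
C — major 3rd
E-flat — perfect 5th
G-flat — minor 7th
B — augmented 9th

A-flat, C, E-flat, G-flat, B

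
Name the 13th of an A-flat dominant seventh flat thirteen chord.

A-flat dominant seventh flat thirteen is built on A-flat; its 13th is a minor 13th above the root.
A sixth above A uses the letter F, and the minor 13th above A-flat is F-flat.

F-flat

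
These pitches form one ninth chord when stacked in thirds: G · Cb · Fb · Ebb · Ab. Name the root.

Fb

Arranged so that each adjacent pair is a third by letter name: Fb – Ab – Cb – Ebb – G.
The bottom of that stack, Fb, is the root (this is Fb dominant seventh sharp nine).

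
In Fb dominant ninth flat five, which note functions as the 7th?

Ebb

Fb dominant ninth flat five is built on Fb; its 7th is a minor 7th above the root.
A seventh above F uses the letter E, and the minor 7th above Fb is Ebb.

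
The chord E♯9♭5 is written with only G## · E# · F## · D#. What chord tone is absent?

B

E♯9♭5 = E#, G##, B, D#, F##. The voicing lacks the 5th (diminished 5th), B.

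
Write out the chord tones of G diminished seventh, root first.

G, B-flat, D-flat, F-flat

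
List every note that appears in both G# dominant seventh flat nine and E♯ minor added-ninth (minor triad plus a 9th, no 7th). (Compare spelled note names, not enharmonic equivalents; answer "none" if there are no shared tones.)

G-sharp B-sharp

G# dominant seventh flat nine = G-sharp, B-sharp, D-sharp, F-sharp, A.
E♯ minor added-ninth = E-sharp, G-sharp, B-sharp, F-double-sharp.
Shared: G-sharp, B-sharp.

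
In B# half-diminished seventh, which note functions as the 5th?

F#

Root of B# half-diminished seventh = B#. The 5th is a diminished 5th: B# up a diminished 5th → F#.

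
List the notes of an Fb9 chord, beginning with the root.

Fb9: dominant ninth on F♭.
F♭ — root
A♭ — major 3rd
C♭ — perfect 5th
E𝄫 — minor 7th
G♭ — major 9th

F♭  A♭  C♭  E𝄫  G♭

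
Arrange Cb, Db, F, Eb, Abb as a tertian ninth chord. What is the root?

Db

Arranged so that each adjacent pair is a third by letter name: Db – F – Abb – Cb – Eb.
The bottom of that stack, Db, is the root (this is Db dominant ninth flat five).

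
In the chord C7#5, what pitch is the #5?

G#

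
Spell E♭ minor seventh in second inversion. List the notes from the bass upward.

B-flat, D-flat, E-flat, G-flat

E♭ minor seventh = E-flat–G-flat–B-flat–D-flat; second inversion → fifth (B-flat) lowest.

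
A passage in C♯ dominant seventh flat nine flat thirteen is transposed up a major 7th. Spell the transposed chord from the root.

Transposed root: C-sharp → B-sharp (major 7th up). So we spell B-sharp dominant seventh flat nine flat thirteen:
- root: B-sharp
- major 3rd: D-double-sharp
- perfect 5th: F-double-sharp
- minor 7th: A-sharp
- minor 9th: C-sharp
- minor 13th: G-sharp

B-sharp D-double-sharp F-double-sharp A-sharp C-sharp G-sharp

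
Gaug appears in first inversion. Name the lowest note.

Gaug = G–B–D♯. First inversion → third in the bass = B.

B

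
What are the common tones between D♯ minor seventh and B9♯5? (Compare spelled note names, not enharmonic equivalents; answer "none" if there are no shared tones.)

D♯  C♯

D♯ minor seventh: D♯ F♯ A♯ C♯
B9♯5: B D♯ F𝄪 A C♯
Common to both → D♯, C♯.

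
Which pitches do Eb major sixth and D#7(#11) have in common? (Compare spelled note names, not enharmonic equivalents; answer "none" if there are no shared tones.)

Eb major sixth = Eb, G, Bb, C.
D#7(#11) = D#, F##, A#, C#, G##.
Shared: none.

none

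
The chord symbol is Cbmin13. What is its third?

Ebb

Cbmin13 is built on Cb; its 3rd is a minor 3rd above the root.
A third above C uses the letter E, and the minor 3rd above Cb is Ebb.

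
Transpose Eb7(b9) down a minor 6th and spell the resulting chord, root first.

Eb down a minor 6th → G. New chord: G dominant seventh flat nine.
- root: G
- major 3rd: B
- perfect 5th: D
- minor 7th: F
- minor 9th: Ab

G, B, D, F, Ab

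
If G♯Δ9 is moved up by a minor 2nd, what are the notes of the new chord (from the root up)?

A, C#, E, G#, B

Transposed root: G# → A (minor 2nd up). So we spell A major ninth:
- root: A
- major 3rd: C#
- perfect 5th: E
- major 7th: G#
- major 9th: B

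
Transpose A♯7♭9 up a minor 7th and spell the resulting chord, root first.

A# up a minor 7th → G#. New chord: G# dominant seventh flat nine.
root → G#
3rd (major 3rd) → B#
5th (perfect 5th) → D#
7th (minor 7th) → F#
9th (minor 9th) → A

G#  B#  D#  F#  A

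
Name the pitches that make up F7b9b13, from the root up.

F A C Eb Gb Db

F7b9b13 is a dominant seventh flat nine flat thirteen built on F.
F — root
A — major 3rd
C — perfect 5th
Eb — minor 7th
Gb — minor 9th
Db — minor 13th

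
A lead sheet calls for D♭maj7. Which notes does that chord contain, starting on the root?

D♭maj7: major seventh on Db.
- root: Db
- major 3rd: F
- perfect 5th: Ab
- major 7th: C

Db, F, Ab, C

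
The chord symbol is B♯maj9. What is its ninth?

C##

Root of B♯maj9 = B#. The 9th is a major 9th: B# up a major 9th → C##.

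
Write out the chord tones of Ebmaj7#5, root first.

Eb, G, B, D

Root Eb, quality augmented major seventh:
Eb — root
G — major 3rd
B — augmented 5th
D — major 7th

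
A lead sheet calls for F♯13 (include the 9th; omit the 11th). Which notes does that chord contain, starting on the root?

F# – A# – C# – E – G# – D#

F♯13: dominant thirteenth on F#.
- root: F#
- major 3rd: A#
- perfect 5th: C#
- minor 7th: E
- major 9th: G#
- major 13th: D#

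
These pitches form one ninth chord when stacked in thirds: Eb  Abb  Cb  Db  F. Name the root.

Db

Arranged so that each adjacent pair is a third by letter name: Db – F – Abb – Cb – Eb.
The bottom of that stack, Db, is the root (this is Db dominant ninth flat five).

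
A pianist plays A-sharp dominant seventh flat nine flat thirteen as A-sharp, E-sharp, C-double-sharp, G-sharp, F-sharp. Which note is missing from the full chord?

The full A-sharp dominant seventh flat nine flat thirteen chord is A-sharp, C-double-sharp, E-sharp, G-sharp, B, F-sharp.
Comparing with the voicing, the minor 9th (9th) — B — is absent.

B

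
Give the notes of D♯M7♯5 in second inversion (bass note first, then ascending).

In root position, D♯M7♯5 is D#–F##–A##–C##.
Second inversion puts the fifth (A##) in the bass.

A## C## D# F##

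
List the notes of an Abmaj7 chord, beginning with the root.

Root Ab, quality major seventh:
root → Ab
3rd (major 3rd) → C
5th (perfect 5th) → Eb
7th (major 7th) → G

Ab C Eb G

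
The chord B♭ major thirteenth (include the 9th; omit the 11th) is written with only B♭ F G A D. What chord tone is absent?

B♭ major thirteenth = B♭, D, F, A, C, G. The voicing lacks the 9th (major 9th), C.

C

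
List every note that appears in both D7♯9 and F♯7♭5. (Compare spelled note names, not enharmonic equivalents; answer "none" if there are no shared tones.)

F#, C

D7♯9: D F# A C E#
F♯7♭5: F# A# C E
Common to both → F#, C.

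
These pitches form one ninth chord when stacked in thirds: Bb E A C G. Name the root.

A

Arranged so that each adjacent pair is a third by letter name: A – C – E – G – Bb.
The bottom of that stack, A, is the root (this is A minor seventh flat nine).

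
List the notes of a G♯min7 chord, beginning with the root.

G♯, B, D♯, F♯

G♯min7 is a minor seventh built on G♯.
- root: G♯
- minor 3rd: B
- perfect 5th: D♯
- minor 7th: F♯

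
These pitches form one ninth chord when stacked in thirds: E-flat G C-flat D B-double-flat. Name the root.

C-flat

Arranged so that each adjacent pair is a third by letter name: C-flat – E-flat – G – B-double-flat – D.
The bottom of that stack, C-flat, is the root (this is C-flat dominant seventh sharp nine sharp five).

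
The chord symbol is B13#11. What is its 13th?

Root of B13#11 = B. The 13th is a major 13th: B up a major 13th → G#.

G#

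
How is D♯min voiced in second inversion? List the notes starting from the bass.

A#, D#, F#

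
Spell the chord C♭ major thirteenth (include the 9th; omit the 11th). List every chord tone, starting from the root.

C-flat – E-flat – G-flat – B-flat – D-flat – A-flat

C♭ major thirteenth: major thirteenth on C-flat.
Root: C-flat
Major 3rd (3rd): E-flat
Perfect 5th (5th): G-flat
Major 7th (7th): B-flat
Major 9th (9th): D-flat
Major 13th (13th): A-flat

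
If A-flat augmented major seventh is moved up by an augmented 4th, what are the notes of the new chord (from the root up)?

D F-sharp A-sharp C-sharp

A-flat up an augmented 4th → D. New chord: D augmented major seventh.
- root: D
- major 3rd: F-sharp
- augmented 5th: A-sharp
- major 7th: C-sharp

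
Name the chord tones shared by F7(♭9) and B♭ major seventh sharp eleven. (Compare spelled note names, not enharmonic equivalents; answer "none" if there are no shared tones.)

F7(♭9) = F, A, C, Eb, Gb.
B♭ major seventh sharp eleven = Bb, D, F, A, E.
Shared: F, A.

F A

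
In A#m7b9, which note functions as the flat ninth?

A#m7b9 is built on A#; its 9th is a minor 9th above the root.
A second above A uses the letter B, and the minor 9th above A# is B.

B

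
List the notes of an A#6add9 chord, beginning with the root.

A# C## E# F## B#

A#6add9: six-nine on A#.
- root: A#
- major 3rd: C##
- perfect 5th: E#
- major 6th: F##
- major 9th: B#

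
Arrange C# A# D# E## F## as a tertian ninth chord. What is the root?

D#

Arranged so that each adjacent pair is a third by letter name: D# – F## – A# – C# – E##.
The bottom of that stack, D#, is the root (this is D# dominant seventh sharp nine).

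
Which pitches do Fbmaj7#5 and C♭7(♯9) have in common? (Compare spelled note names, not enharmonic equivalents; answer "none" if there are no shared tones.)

Eb

Fbmaj7#5 = Fb, Ab, C, Eb.
C♭7(♯9) = Cb, Eb, Gb, Bbb, D.
Shared: Eb.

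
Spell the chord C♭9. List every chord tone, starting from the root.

Root C♭, quality dominant ninth:
Root: C♭
Major 3rd (3rd): E♭
Perfect 5th (5th): G♭
Minor 7th (7th): B𝄫
Major 9th (9th): D♭

C♭, E♭, G♭, B𝄫, D♭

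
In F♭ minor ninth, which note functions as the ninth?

Root of F♭ minor ninth = F-flat. The 9th is a major 9th: F-flat up a major 9th → G-flat.

G-flat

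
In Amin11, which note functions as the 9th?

Root of Amin11 = A. The 9th is a major 9th: A up a major 9th → B.

B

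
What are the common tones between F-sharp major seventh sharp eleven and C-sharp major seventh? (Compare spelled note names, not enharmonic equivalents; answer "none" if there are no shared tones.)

C-sharp, E-sharp, B-sharp

F-sharp major seventh sharp eleven: F-sharp A-sharp C-sharp E-sharp B-sharp
C-sharp major seventh: C-sharp E-sharp G-sharp B-sharp
Common to both → C-sharp, E-sharp, B-sharp.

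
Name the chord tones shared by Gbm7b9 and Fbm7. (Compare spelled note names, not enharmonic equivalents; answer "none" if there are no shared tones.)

Fb – Abb

Gbm7b9: Gb Bbb Db Fb Abb
Fbm7: Fb Abb Cb Ebb
Common to both → Fb, Abb.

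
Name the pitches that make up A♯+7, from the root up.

A♯, C𝄪, E𝄪, G♯

Root A♯, quality augmented seventh:
Root: A♯
Major 3rd (3rd): C𝄪
Augmented 5th (5th): E𝄪
Minor 7th (7th): G♯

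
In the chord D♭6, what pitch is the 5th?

Ab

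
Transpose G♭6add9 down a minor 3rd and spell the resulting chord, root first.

A minor 3rd down from Gb is Eb, so the new chord is Eb six-nine.
Eb — root
G — major 3rd
Bb — perfect 5th
C — major 6th
F — major 9th

Eb, G, Bb, C, F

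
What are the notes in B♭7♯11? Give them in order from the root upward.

Bb, D, F, Ab, E

B♭7♯11 is a dominant seventh sharp eleven built on Bb.
root → Bb
3rd (major 3rd) → D
5th (perfect 5th) → F
7th (minor 7th) → Ab
11th (augmented 11th) → E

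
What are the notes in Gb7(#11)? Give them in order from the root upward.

Gb7(#11) is a dominant seventh sharp eleven built on G♭.
root → G♭
3rd (major 3rd) → B♭
5th (perfect 5th) → D♭
7th (minor 7th) → F♭
11th (augmented 11th) → C

G♭, B♭, D♭, F♭, C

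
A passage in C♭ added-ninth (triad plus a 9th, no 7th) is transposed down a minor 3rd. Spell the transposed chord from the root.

Ab  C  Eb  Bb

Cb down a minor 3rd → Ab. New chord: Ab added-ninth.
Ab — root
C — major 3rd
Eb — perfect 5th
Bb — major 9th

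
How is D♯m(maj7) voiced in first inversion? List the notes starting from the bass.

F#, A#, C##, D#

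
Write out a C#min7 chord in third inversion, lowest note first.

B, C#, E, G#

C#min7 = C#–E–G#–B; third inversion → seventh (B) lowest.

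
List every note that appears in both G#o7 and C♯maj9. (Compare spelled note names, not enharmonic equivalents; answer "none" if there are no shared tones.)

G#

G#o7: G# B D F
C♯maj9: C# E# G# B# D#
Common to both → G#.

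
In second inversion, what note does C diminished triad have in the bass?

C diminished triad = C–E-flat–G-flat. Second inversion → fifth in the bass = G-flat.

G-flat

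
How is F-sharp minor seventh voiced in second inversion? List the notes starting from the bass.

C#  E  F#  A

F-sharp minor seventh = F#–A–C#–E; second inversion → fifth (C#) lowest.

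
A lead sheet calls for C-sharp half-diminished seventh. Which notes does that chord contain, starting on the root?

C-sharp  E  G  B

Root C-sharp, quality half-diminished seventh:
C-sharp — root
E — minor 3rd
G — diminished 5th
B — minor 7th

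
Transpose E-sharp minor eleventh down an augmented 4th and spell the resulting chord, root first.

E-sharp down an augmented 4th → B. New chord: B minor eleventh.
- root: B
- minor 3rd: D
- perfect 5th: F-sharp
- minor 7th: A
- major 9th: C-sharp
- perfect 11th: E

B – D – F-sharp – A – C-sharp – E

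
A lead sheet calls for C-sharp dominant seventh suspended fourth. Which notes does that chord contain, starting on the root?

C-sharp, F-sharp, G-sharp, B

Root C-sharp, quality dominant seventh suspended fourth:
C-sharp — root
F-sharp — perfect 4th
G-sharp — perfect 5th
B — minor 7th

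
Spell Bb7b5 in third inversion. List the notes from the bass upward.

Bb7b5 = Bb–D–Fb–Ab; third inversion → seventh (Ab) lowest.

Ab, Bb, D, Fb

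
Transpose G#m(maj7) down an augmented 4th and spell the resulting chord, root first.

Transposed root: G# → D (augmented 4th down). So we spell D minor-major seventh:
- root: D
- minor 3rd: F
- perfect 5th: A
- major 7th: C#

D, F, A, C#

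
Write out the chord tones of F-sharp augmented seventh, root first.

F-sharp augmented seventh: augmented seventh on F-sharp.
F-sharp — root
A-sharp — major 3rd
C-double-sharp — augmented 5th
E — minor 7th

F-sharp A-sharp C-double-sharp E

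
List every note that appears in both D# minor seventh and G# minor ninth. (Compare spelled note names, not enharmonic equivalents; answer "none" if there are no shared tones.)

D# minor seventh = D-sharp, F-sharp, A-sharp, C-sharp.
G# minor ninth = G-sharp, B, D-sharp, F-sharp, A-sharp.
Shared: D-sharp, F-sharp, A-sharp.

D-sharp – F-sharp – A-sharp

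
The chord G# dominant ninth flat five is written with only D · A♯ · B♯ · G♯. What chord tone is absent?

F♯

The full G# dominant ninth flat five chord is G♯, B♯, D, F♯, A♯.
Comparing with the voicing, the minor 7th (7th) — F♯ — is absent.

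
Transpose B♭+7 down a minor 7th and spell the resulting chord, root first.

C, E, G#, Bb

A minor 7th down from Bb is C, so the new chord is C augmented seventh.
root → C
3rd (major 3rd) → E
5th (augmented 5th) → G#
7th (minor 7th) → Bb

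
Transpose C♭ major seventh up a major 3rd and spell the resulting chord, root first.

E-flat – G – B-flat – D

Transposed root: C-flat → E-flat (major 3rd up). So we spell E-flat major seventh:
E-flat — root
G — major 3rd
B-flat — perfect 5th
D — major 7th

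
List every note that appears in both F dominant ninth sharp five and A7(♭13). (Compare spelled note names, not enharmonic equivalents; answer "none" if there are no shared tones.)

F dominant ninth sharp five: F A C♯ E♭ G
A7(♭13): A C♯ E G F
Common to both → F, A, C♯, G.

F, A, C♯, G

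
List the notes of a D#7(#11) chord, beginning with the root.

D#7(#11) is a dominant seventh sharp eleven built on D#.
Root: D#
Major 3rd (3rd): F##
Perfect 5th (5th): A#
Minor 7th (7th): C#
Augmented 11th (11th): G##

D#  F##  A#  C#  G##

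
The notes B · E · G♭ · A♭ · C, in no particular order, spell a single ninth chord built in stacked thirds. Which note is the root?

A♭

Arranged so that each adjacent pair is a third by letter name: A♭ – C – E – G♭ – B.
The bottom of that stack, A♭, is the root (this is A♭ dominant seventh sharp nine sharp five).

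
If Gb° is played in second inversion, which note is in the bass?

Gb° in root position is Gb–Bbb–Dbb.
Second inversion places the fifth in the bass, which is Dbb.

Dbb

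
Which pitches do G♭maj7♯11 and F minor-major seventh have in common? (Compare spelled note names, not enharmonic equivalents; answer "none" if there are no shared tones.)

F – C

G♭maj7♯11 = G♭, B♭, D♭, F, C.
F minor-major seventh = F, A♭, C, E.
Shared: F, C.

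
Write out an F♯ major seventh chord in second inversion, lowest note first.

C-sharp – E-sharp – F-sharp – A-sharp

F♯ major seventh = F-sharp–A-sharp–C-sharp–E-sharp; second inversion → fifth (C-sharp) lowest.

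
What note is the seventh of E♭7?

E♭7 is built on Eb; its 7th is a minor 7th above the root.
A seventh above E uses the letter D, and the minor 7th above Eb is Db.

Db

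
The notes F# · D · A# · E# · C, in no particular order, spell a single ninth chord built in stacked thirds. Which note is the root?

D

Arranged so that each adjacent pair is a third by letter name: D – F# – A# – C – E#.
The bottom of that stack, D, is the root (this is D dominant seventh sharp nine sharp five).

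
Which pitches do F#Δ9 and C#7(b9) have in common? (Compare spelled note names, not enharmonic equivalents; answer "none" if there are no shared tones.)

C#  E#  G#

F#Δ9 = F#, A#, C#, E#, G#.
C#7(b9) = C#, E#, G#, B, D.
Shared: C#, E#, G#.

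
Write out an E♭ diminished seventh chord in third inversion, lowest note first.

Dbb – Eb – Gb – Bbb

In root position, E♭ diminished seventh is Eb–Gb–Bbb–Dbb.
Third inversion puts the seventh (Dbb) in the bass.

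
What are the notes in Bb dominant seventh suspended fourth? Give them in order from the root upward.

B-flat – E-flat – F – A-flat

Bb dominant seventh suspended fourth is a dominant seventh suspended fourth built on B-flat.
root → B-flat
4th (perfect 4th) → E-flat
5th (perfect 5th) → F
7th (minor 7th) → A-flat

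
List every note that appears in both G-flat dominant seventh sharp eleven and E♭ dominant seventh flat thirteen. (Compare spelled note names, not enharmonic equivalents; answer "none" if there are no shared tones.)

G-flat dominant seventh sharp eleven = G-flat, B-flat, D-flat, F-flat, C.
E♭ dominant seventh flat thirteen = E-flat, G, B-flat, D-flat, C-flat.
Shared: B-flat, D-flat.

B-flat D-flat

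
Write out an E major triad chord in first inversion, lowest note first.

G# – B – E

E major triad = E–G#–B; first inversion → third (G#) lowest.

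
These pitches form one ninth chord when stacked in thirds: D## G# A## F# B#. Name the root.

G#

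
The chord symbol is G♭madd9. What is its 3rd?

Bbb

Root of G♭madd9 = Gb. The 3rd is a minor 3rd: Gb up a minor 3rd → Bbb.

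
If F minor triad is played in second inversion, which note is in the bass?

C

F minor triad in root position is F–Ab–C.
Second inversion places the fifth in the bass, which is C.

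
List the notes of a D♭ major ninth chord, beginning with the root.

D♭ major ninth: major ninth on D-flat.
root → D-flat
3rd (major 3rd) → F
5th (perfect 5th) → A-flat
7th (major 7th) → C
9th (major 9th) → E-flat

D-flat F A-flat C E-flat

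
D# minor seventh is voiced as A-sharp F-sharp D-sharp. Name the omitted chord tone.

D# minor seventh = D-sharp, F-sharp, A-sharp, C-sharp. The voicing lacks the 7th (minor 7th), C-sharp.

C-sharp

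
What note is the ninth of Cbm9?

Db

Root of Cbm9 = Cb. The 9th is a major 9th: Cb up a major 9th → Db.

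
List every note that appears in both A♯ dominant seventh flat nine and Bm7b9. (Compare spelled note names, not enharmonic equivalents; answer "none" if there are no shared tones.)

B

A♯ dominant seventh flat nine = A#, C##, E#, G#, B.
Bm7b9 = B, D, F#, A, C.
Shared: B.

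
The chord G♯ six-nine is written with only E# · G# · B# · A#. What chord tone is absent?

The full G♯ six-nine chord is G#, B#, D#, E#, A#.
Comparing with the voicing, the perfect 5th (5th) — D# — is absent.

D#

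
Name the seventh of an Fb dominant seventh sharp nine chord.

E-double-flat

Root of Fb dominant seventh sharp nine = F-flat. The 7th is a minor 7th: F-flat up a minor 7th → E-double-flat.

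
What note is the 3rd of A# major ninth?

Root of A# major ninth = A-sharp. The 3rd is a major 3rd: A-sharp up a major 3rd → C-double-sharp.

C-double-sharp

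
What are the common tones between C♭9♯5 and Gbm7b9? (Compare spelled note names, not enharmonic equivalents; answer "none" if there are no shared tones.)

B𝄫  D♭

C♭9♯5: C♭ E♭ G B𝄫 D♭
Gbm7b9: G♭ B𝄫 D♭ F♭ A𝄫
Common to both → B𝄫, D♭.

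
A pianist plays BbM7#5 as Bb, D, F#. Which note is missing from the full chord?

A

BbM7#5 = Bb, D, F#, A. The voicing lacks the 7th (major 7th), A.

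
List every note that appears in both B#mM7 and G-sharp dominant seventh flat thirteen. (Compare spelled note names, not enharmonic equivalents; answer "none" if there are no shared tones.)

B# D#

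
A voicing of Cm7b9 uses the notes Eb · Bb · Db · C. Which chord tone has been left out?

G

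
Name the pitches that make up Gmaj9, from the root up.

G – B – D – F# – A

Gmaj9: major ninth on G.
- root: G
- major 3rd: B
- perfect 5th: D
- major 7th: F#
- major 9th: A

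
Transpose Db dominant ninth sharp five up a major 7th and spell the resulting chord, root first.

D-flat up a major 7th → C. New chord: C dominant ninth sharp five.
Root: C
Major 3rd (3rd): E
Augmented 5th (5th): G-sharp
Minor 7th (7th): B-flat
Major 9th (9th): D

C – E – G-sharp – B-flat – D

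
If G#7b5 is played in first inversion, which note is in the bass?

G#7b5 = G#–B#–D–F#. First inversion → third in the bass = B#.

B#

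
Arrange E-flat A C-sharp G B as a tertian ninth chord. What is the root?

A

Arranged so that each adjacent pair is a third by letter name: A – C-sharp – E-flat – G – B.
The bottom of that stack, A, is the root (this is A dominant ninth flat five).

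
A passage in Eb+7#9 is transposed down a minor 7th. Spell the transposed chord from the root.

F – A – C# – Eb – G#

Eb down a minor 7th → F. New chord: F dominant seventh sharp nine sharp five.
Root: F
Major 3rd (3rd): A
Augmented 5th (5th): C#
Minor 7th (7th): Eb
Augmented 9th (9th): G#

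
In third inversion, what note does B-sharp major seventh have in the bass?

A-double-sharp

B-sharp major seventh in root position is B-sharp–D-double-sharp–F-double-sharp–A-double-sharp.
Third inversion places the seventh in the bass, which is A-double-sharp.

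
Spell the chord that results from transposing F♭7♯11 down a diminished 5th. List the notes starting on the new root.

Fb down a diminished 5th → Bb. New chord: Bb dominant seventh sharp eleven.
Root: Bb
Major 3rd (3rd): D
Perfect 5th (5th): F
Minor 7th (7th): Ab
Augmented 11th (11th): E

Bb  D  F  Ab  E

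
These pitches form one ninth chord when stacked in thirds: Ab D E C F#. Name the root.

D

Arranged so that each adjacent pair is a third by letter name: D – F# – Ab – C – E.
The bottom of that stack, D, is the root (this is D dominant ninth flat five).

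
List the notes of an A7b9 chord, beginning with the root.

A7b9 is a dominant seventh flat nine built on A.
root → A
3rd (major 3rd) → C#
5th (perfect 5th) → E
7th (minor 7th) → G
9th (minor 9th) → Bb

A C# E G Bb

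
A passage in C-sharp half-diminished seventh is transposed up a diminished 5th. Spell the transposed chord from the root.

Transposed root: C# → G (diminished 5th up). So we spell G half-diminished seventh:
Root: G
Minor 3rd (3rd): Bb
Diminished 5th (5th): Db
Minor 7th (7th): F

G Bb Db F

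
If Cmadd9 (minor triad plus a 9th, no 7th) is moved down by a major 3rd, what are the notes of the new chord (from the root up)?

Ab, Cb, Eb, Bb

A major 3rd down from C is Ab, so the new chord is Ab minor added-ninth.
- root: Ab
- minor 3rd: Cb
- perfect 5th: Eb
- major 9th: Bb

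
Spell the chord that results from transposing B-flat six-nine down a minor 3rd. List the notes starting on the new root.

Transposed root: Bb → G (minor 3rd down). So we spell G six-nine:
root → G
3rd (major 3rd) → B
5th (perfect 5th) → D
6th (major 6th) → E
9th (major 9th) → A

G  B  D  E  A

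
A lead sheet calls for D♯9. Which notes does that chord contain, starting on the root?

D# F## A# C# E#

D♯9: dominant ninth on D#.
Root: D#
Major 3rd (3rd): F##
Perfect 5th (5th): A#
Minor 7th (7th): C#
Major 9th (9th): E#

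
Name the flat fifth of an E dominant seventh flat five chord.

B-flat

Root of E dominant seventh flat five = E. The 5th is a diminished 5th: E up a diminished 5th → B-flat.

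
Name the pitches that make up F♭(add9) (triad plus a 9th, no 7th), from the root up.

F♭ – A♭ – C♭ – G♭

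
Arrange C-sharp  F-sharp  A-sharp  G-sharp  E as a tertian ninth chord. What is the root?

Stacking in thirds gives F-sharp – A-sharp – C-sharp – E – G-sharp, so F-sharp is the root — F-sharp dominant ninth.

F-sharp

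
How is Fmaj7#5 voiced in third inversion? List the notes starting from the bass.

E – F – A – C#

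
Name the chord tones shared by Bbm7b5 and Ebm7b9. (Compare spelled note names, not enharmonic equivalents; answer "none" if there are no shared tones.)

Bbm7b5: Bb Db Fb Ab
Ebm7b9: Eb Gb Bb Db Fb
Common to both → Bb, Db, Fb.

Bb Db Fb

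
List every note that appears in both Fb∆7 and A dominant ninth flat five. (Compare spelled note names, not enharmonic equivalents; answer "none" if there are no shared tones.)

Fb∆7: Fb Ab Cb Eb
A dominant ninth flat five: A C# Eb G B
Common to both → Eb.

Eb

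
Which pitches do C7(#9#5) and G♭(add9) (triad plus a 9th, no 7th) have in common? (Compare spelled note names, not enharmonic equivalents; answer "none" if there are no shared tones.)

B♭

C7(#9#5) = C, E, G♯, B♭, D♯.
G♭(add9) = G♭, B♭, D♭, A♭.
Shared: B♭.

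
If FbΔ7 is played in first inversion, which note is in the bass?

FbΔ7 = Fb–Ab–Cb–Eb. First inversion → third in the bass = Ab.

Ab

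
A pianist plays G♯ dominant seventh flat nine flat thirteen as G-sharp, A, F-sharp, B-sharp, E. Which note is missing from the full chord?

G♯ dominant seventh flat nine flat thirteen = G-sharp, B-sharp, D-sharp, F-sharp, A, E. The voicing lacks the 5th (perfect 5th), D-sharp.

D-sharp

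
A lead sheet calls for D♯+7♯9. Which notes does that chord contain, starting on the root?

D# – F## – A## – C# – E##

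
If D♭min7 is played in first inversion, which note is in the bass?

Fb

D♭min7 in root position is Db–Fb–Ab–Cb.
First inversion places the third in the bass, which is Fb.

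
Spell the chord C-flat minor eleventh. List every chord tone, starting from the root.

Cb  Ebb  Gb  Bbb  Db  Fb

C-flat minor eleventh: minor eleventh on Cb.
root → Cb
3rd (minor 3rd) → Ebb
5th (perfect 5th) → Gb
7th (minor 7th) → Bbb
9th (major 9th) → Db
11th (perfect 11th) → Fb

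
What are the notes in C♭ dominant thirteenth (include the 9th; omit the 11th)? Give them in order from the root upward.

C♭ E♭ G♭ B𝄫 D♭ A♭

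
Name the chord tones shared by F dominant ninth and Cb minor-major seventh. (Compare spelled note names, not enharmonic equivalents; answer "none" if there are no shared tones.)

F dominant ninth = F, A, C, E-flat, G.
Cb minor-major seventh = C-flat, E-double-flat, G-flat, B-flat.
Shared: none.

none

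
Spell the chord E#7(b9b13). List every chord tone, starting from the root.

E#, G##, B#, D#, F#, C#

E#7(b9b13) is a dominant seventh flat nine flat thirteen built on E#.
E# — root
G## — major 3rd
B# — perfect 5th
D# — minor 7th
F# — minor 9th
C# — minor 13th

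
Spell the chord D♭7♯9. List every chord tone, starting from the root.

D♭7♯9: dominant seventh sharp nine on D♭.
root → D♭
3rd (major 3rd) → F
5th (perfect 5th) → A♭
7th (minor 7th) → C♭
9th (augmented 9th) → E

D♭ – F – A♭ – C♭ – E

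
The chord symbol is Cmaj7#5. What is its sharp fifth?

Root of Cmaj7#5 = C. The 5th is an augmented 5th: C up an augmented 5th → G#.

G#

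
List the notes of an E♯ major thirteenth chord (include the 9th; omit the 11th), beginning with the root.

E#, G##, B#, D##, F##, C##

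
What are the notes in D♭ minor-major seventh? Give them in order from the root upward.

Db, Fb, Ab, C

Root Db, quality minor-major seventh:
Root: Db
Minor 3rd (3rd): Fb
Perfect 5th (5th): Ab
Major 7th (7th): C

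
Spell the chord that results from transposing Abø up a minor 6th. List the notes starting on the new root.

F♭  A𝄫  C𝄫  E𝄫

Transposed root: A♭ → F♭ (minor 6th up). So we spell F♭ half-diminished seventh:
Root: F♭
Minor 3rd (3rd): A𝄫
Diminished 5th (5th): C𝄫
Minor 7th (7th): E𝄫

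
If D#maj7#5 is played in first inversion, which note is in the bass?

D#maj7#5 = D#–F##–A##–C##. First inversion → third in the bass = F##.

F##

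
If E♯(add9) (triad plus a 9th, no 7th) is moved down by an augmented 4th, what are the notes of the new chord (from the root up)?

B  D#  F#  C#

E# down an augmented 4th → B. New chord: B added-ninth.
- root: B
- major 3rd: D#
- perfect 5th: F#
- major 9th: C#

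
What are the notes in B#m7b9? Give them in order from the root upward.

B#m7b9 is a minor seventh flat nine built on B♯.
- root: B♯
- minor 3rd: D♯
- perfect 5th: F𝄪
- minor 7th: A♯
- minor 9th: C♯

B♯ D♯ F𝄪 A♯ C♯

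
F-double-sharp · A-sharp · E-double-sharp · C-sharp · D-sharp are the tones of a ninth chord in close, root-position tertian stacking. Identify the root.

Stacking in thirds gives D-sharp – F-double-sharp – A-sharp – C-sharp – E-double-sharp, so D-sharp is the root — D-sharp dominant seventh sharp nine.

D-sharp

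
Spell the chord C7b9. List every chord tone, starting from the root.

C, E, G, Bb, Db

C7b9: dominant seventh flat nine on C.
C — root
E — major 3rd
G — perfect 5th
Bb — minor 7th
Db — minor 9th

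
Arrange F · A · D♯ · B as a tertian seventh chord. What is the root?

B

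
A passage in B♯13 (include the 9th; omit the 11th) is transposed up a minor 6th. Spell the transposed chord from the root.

B# up a minor 6th → G#. New chord: G# dominant thirteenth.
G# — root
B# — major 3rd
D# — perfect 5th
F# — minor 7th
A# — major 9th
E# — major 13th

G#, B#, D#, F#, A#, E#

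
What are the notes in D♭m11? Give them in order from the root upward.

Db – Fb – Ab – Cb – Eb – Gb

D♭m11: minor eleventh on Db.
root → Db
3rd (minor 3rd) → Fb
5th (perfect 5th) → Ab
7th (minor 7th) → Cb
9th (major 9th) → Eb
11th (perfect 11th) → Gb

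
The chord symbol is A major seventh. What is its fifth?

E

Root of A major seventh = A. The 5th is a perfect 5th: A up a perfect 5th → E.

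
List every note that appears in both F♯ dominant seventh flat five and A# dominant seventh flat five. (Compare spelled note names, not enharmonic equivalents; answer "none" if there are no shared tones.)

F♯ dominant seventh flat five = F-sharp, A-sharp, C, E.
A# dominant seventh flat five = A-sharp, C-double-sharp, E, G-sharp.
Shared: A-sharp, E.

A-sharp E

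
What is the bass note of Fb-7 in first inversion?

A𝄫

Fb-7 in root position is F♭–A𝄫–C♭–E𝄫.
First inversion places the third in the bass, which is A𝄫.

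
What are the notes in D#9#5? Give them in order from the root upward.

D#9#5: dominant ninth sharp five on D♯.
- root: D♯
- major 3rd: F𝄪
- augmented 5th: A𝄪
- minor 7th: C♯
- major 9th: E♯

D♯  F𝄪  A𝄪  C♯  E♯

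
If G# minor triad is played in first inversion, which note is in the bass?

G# minor triad in root position is G-sharp–B–D-sharp.
First inversion places the third in the bass, which is B.

B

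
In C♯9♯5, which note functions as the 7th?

B

Root of C♯9♯5 = C#. The 7th is a minor 7th: C# up a minor 7th → B.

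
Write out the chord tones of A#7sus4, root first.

A#7sus4: dominant seventh suspended fourth on A♯.
- root: A♯
- perfect 4th: D♯
- perfect 5th: E♯
- minor 7th: G♯

A♯  D♯  E♯  G♯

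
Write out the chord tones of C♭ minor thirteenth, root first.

C♭ minor thirteenth: minor thirteenth on Cb.
Root: Cb
Minor 3rd (3rd): Ebb
Perfect 5th (5th): Gb
Minor 7th (7th): Bbb
Major 9th (9th): Db
Perfect 11th (11th): Fb
Major 13th (13th): Ab

Cb, Ebb, Gb, Bbb, Db, Fb, Ab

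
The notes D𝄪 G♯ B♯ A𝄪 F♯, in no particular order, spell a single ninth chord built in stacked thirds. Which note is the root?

Stacking in thirds gives G♯ – B♯ – D𝄪 – F♯ – A𝄪, so G♯ is the root — G♯ dominant seventh sharp nine sharp five.

G♯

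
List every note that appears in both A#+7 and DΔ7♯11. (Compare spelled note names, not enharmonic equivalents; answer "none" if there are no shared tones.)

A#+7: A♯ C𝄪 E𝄪 G♯
DΔ7♯11: D F♯ A C♯ G♯
Common to both → G♯.

G♯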